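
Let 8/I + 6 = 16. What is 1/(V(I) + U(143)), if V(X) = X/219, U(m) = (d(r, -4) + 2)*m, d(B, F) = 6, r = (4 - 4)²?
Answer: 1095/1252684 ≈ 0.00087412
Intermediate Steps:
I = ⅘ (I = 8/(-6 + 16) = 8/10 = 8*(⅒) = ⅘ ≈ 0.80000)
r = 0 (r = 0² = 0)
U(m) = 8*m (U(m) = (6 + 2)*m = 8*m)
V(X) = X/219 (V(X) = X*(1/219) = X/219)
1/(V(I) + U(143)) = 1/((1/219)*(⅘) + 8*143) = 1/(4/1095 + 1144) = 1/(1252684/1095) = 1095/1252684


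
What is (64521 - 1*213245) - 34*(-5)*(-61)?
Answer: -159094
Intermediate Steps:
(64521 - 1*213245) - 34*(-5)*(-61) = (64521 - 213245) - (-170)*(-61) = -148724 - 1*10370 = -148724 - 10370 = -159094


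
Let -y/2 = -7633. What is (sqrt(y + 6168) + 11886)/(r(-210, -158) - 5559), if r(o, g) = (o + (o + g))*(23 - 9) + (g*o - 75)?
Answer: 5943/9727 + sqrt(21434)/19454 ≈ 0.61851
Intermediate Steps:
y = 15266 (y = -2*(-7633) = 15266)
r(o, g) = -75 + 14*g + 28*o + g*o (r(o, g) = (o + (g + o))*14 + (-75 + g*o) = (g + 2*o)*14 + (-75 + g*o) = (14*g + 28*o) + (-75 + g*o) = -75 + 14*g + 28*o + g*o)
(sqrt(y + 6168) + 11886)/(r(-210, -158) - 5559) = (sqrt(15266 + 6168) + 11886)/((-75 + 14*(-158) + 28*(-210) - 158*(-210)) - 5559) = (sqrt(21434) + 11886)/((-75 - 2212 - 5880 + 33180) - 5559) = (11886 + sqrt(21434))/(25013 - 5559) = (11886 + sqrt(21434))/19454 = (11886 + sqrt(21434))*(1/19454) = 5943/9727 + sqrt(21434)/19454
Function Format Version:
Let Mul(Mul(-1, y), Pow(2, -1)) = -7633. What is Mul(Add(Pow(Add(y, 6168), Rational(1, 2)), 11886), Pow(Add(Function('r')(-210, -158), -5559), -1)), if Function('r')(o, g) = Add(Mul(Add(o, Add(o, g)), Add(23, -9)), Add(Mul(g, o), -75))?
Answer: Add(Rational(5943, 9727), Mul(Rational(1, 19454), Pow(21434, Rational(1, 2)))) ≈ 0.61851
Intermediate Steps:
y = 15266 (y = Mul(-2, -7633) = 15266)
Function('r')(o, g) = Add(-75, Mul(14, g), Mul(28, o), Mul(g, o)) (Function('r')(o, g) = Add(Mul(Add(o, Add(g, o)), 14), Add(-75, Mul(g, o))) = Add(Mul(Add(g, Mul(2, o)), 14), Add(-75, Mul(g, o))) = Add(Add(Mul(14, g), Mul(28, o)), Add(-75, Mul(g, o))) = Add(-75, Mul(14, g), Mul(28, o), Mul(g, o)))
Mul(Add(Pow(Add(y, 6168), Rational(1, 2)), 11886), Pow(Add(Function('r')(-210, -158), -5559), -1)) = Mul(Add(Pow(Add(15266, 6168), Rational(1, 2)), 11886), Pow(Add(Add(-75, Mul(14, -158), Mul(28, -210), Mul(-158, -210)), -5559), -1)) = Mul(Add(Pow(21434, Rational(1, 2)), 11886), Pow(Add(Add(-75, -2212, -5880, 33180), -5559), -1)) = Mul(Add(11886, Pow(21434, Rational(1, 2))), Pow(Add(25013, -5559), -1)) = Mul(Add(11886, Pow(21434, Rational(1, 2))), Pow(19454, -1)) = Mul(Add(11886, Pow(21434, Rational(1, 2))), Rational(1, 19454)) = Add(Rational(5943, 9727), Mul(Rational(1, 19454), Pow(21434, Rational(1, 2))))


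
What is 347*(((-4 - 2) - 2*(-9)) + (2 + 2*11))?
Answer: 12492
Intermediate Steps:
347*(((-4 - 2) - 2*(-9)) + (2 + 2*11)) = 347*((-6 + 18) + (2 + 22)) = 347*(12 + 24) = 347*36 = 12492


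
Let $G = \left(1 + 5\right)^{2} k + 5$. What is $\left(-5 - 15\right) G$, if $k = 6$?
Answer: $-4420$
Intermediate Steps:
$G = 221$ ($G = \left(1 + 5\right)^{2} \cdot 6 + 5 = 6^{2} \cdot 6 + 5 = 36 \cdot 6 + 5 = 216 + 5 = 221$)
$\left(-5 - 15\right) G = \left(-5 - 15\right) 221 = \left(-20\right) 221 = -4420$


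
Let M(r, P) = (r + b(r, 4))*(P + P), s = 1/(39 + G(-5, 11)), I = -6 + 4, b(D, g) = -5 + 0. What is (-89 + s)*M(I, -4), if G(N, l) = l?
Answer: -124572/25 ≈ -4982.9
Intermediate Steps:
b(D, g) = -5
I = -2
s = 1/50 (s = 1/(39 + 11) = 1/50 ≈ 0.020000)
M(r, P) = 2*P*(-5 + r) (M(r, P) = (r - 5)*(P + P) = (-5 + r)*(2*P) = 2*P*(-5 + r))
(-89 + s)*M(I, -4) = (-89 + 1/50)*(2*(-4)*(-5 - 2)) = -4449*(-4)*(-7)/25 = -4449/50*56 = -124572/25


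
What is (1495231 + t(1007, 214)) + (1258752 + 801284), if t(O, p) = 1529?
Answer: 3556796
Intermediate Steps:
(1495231 + t(1007, 214)) + (1258752 + 801284) = (1495231 + 1529) + (1258752 + 801284) = 1496760 + 2060036 = 3556796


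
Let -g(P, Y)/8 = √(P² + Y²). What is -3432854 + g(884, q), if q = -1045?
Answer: -3432854 - 8*√1873481 ≈ -3.4438e+6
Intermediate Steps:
g(P, Y) = -8*√(P² + Y²)
-3432854 + g(884, q) = -3432854 - 8*√(884² + (-1045)²) = -3432854 - 8*√(781456 + 1092025) = -3432854 - 8*√1873481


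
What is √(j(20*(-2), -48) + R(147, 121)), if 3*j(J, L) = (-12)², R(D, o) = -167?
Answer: I*√119 ≈ 10.909*I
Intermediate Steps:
j(J, L) = 48 (j(J, L) = (⅓)*(-12)² = (⅓)*144 = 48)
√(j(20*(-2), -48) + R(147, 121)) = √(48 - 167) = √(-119) = I*√119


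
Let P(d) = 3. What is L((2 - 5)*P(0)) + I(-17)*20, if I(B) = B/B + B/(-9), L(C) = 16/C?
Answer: 56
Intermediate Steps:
I(B) = 1 - B/9 (I(B) = 1 + B*(-⅑) = 1 - B/9)
L((2 - 5)*P(0)) + I(-17)*20 = 16/(((2 - 5)*3)) + (1 - ⅑*(-17))*20 = 16/((-3*3)) + (1 + 17/9)*20 = 16/(-9) + (26/9)*20 = 16*(-⅑) + 520/9 = -16/9 + 520/9 = 56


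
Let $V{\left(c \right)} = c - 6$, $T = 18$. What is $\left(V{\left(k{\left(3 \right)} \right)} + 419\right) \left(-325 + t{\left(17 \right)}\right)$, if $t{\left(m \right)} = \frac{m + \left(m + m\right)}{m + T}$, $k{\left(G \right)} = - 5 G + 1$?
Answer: $- \frac{645468}{5} \approx -1.2909 \cdot 10^{5}$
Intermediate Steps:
$k{\left(G \right)} = 1 - 5 G$
$t{\left(m \right)} = \frac{3 m}{18 + m}$ ($t{\left(m \right)} = \frac{m + \left(m + m\right)}{m + 18} = \frac{m + 2 m}{18 + m} = \frac{3 m}{18 + m}$)
$V{\left(c \right)} = -6 + c$
$\left(V{\left(k{\left(3 \right)} \right)} + 419\right) \left(-325 + t{\left(17 \right)}\right) = \left(\left(-6 + \left(1 - 15\right)\right) + 419\right) \left(-325 + 3 \cdot 17 \frac{1}{18 + 17}\right) = \left(\left(-6 + \left(1 - 15\right)\right) + 419\right) \left(-325 + 3 \cdot 17 \cdot \frac{1}{35}\right) = \left(\left(-6 - 14\right) + 419\right) \left(-325 + 3 \cdot 17 \cdot \frac{1}{35}\right) = \left(-20 + 419\right) \left(-325 + \frac{51}{35}\right) = 399 \left(- \frac{11324}{35}\right) = - \frac{645468}{5}$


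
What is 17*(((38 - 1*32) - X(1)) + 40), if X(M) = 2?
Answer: 748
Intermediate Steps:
17*(((38 - 1*32) - X(1)) + 40) = 17*(((38 - 1*32) - 1*2) + 40) = 17*(((38 - 32) - 2) + 40) = 17*((6 - 2) + 40) = 17*(4 + 40) = 17*44 = 748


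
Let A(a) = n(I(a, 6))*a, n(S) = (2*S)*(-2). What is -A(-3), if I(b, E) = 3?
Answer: -36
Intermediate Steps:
n(S) = -4*S
A(a) = -12*a (A(a) = (-4*3)*a = -12*a)
-A(-3) = -(-12)*(-3) = -1*36 = -36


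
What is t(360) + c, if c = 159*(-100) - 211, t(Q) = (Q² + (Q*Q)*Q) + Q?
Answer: 46769849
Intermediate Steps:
t(Q) = Q + Q² + Q³ (t(Q) = (Q² + Q²*Q) + Q = (Q² + Q³) + Q = Q + Q² + Q³)
c = -16111 (c = -15900 - 211 = -16111)
t(360) + c = 360*(1 + 360 + 360²) - 16111 = 360*(1 + 360 + 129600) - 16111 = 360*129961 - 16111 = 46785960 - 16111 = 46769849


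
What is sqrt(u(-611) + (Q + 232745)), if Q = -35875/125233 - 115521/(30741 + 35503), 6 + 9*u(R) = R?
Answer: sqrt(36029796805058409531556507)/12443902278 ≈ 482.36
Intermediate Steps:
u(R) = -2/3 + R/9
Q = -16843544893/8295934852 (Q = -35875*1/125233 - 115521/66244 = -35875/125233 - 115521*1/66244 = -35875/125233 - 115521/66244 = -16843544893/8295934852 ≈ -2.0303)
sqrt(u(-611) + (Q + 232745)) = sqrt((-2/3 + (1/9)*(-611)) + (-16843544893/8295934852 + 232745)) = sqrt((-2/3 - 611/9) + 1930820513583847/8295934852) = sqrt(-617/9 + 1930820513583847/8295934852) = sqrt(17372266030450939/74663413668) = sqrt(36029796805058409531556507)/12443902278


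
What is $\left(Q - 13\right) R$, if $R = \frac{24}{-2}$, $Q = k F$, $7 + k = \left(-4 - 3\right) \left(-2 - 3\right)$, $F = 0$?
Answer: $156$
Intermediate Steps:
$k = 28$ ($k = -7 + \left(-4 - 3\right) \left(-2 - 3\right) = -7 - -35 = -7 + 35 = 28$)
$Q = 0$ ($Q = 28 \cdot 0 = 0$)
$R = -12$ ($R = 24 \left(- \frac{1}{2}\right) = -12$)
$\left(Q - 13\right) R = \left(0 - 13\right) \left(-12\right) = \left(-13\right) \left(-12\right) = 156$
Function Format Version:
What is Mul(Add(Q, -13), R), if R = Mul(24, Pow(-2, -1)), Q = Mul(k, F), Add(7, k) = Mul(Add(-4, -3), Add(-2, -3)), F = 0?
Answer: 156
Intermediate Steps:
k = 28 (k = Add(-7, Mul(Add(-4, -3), Add(-2, -3))) = Add(-7, Mul(-7, -5)) = Add(-7, 35) = 28)
Q = 0 (Q = Mul(28, 0) = 0)
R = -12 (R = Mul(24, Rational(-1, 2)) = -12)
Mul(Add(Q, -13), R) = Mul(Add(0, -13), -12) = Mul(-13, -12) = 156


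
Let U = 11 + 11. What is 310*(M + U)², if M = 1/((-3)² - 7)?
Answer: 313875/2 ≈ 1.5694e+5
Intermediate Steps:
U = 22
M = ½ (M = 1/(9 - 7) = 1/2 = ½ ≈ 0.50000)
310*(M + U)² = 310*(½ + 22)² = 310*(45/2)² = 310*(2025/4) = 313875/2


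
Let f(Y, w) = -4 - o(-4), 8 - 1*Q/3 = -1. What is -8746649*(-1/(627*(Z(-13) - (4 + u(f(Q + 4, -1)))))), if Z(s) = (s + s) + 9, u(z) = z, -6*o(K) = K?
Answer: -8746649/10241 ≈ -854.08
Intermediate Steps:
Q = 27 (Q = 24 - 3*(-1) = 24 + 3 = 27)
o(K) = -K/6
f(Y, w) = -14/3 (f(Y, w) = -4 - (-1)*(-4)/6 = -4 - 1*2/3 = -4 - 2/3 = -14/3)
Z(s) = 9 + 2*s (Z(s) = 2*s + 9 = 9 + 2*s)
-8746649*(-1/(627*(Z(-13) - (4 + u(f(Q + 4, -1)))))) = -8746649*(-1/(627*((9 + 2*(-13)) - (4 - 14/3)))) = -8746649*(-1/(627*((9 - 26) - 1*(-2/3)))) = -8746649*(-1/(627*(-17 + 2/3))) = -8746649/((-49/3*(-627))) = -8746649/10241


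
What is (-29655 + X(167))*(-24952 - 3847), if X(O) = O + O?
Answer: 844415479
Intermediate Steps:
X(O) = 2*O
(-29655 + X(167))*(-24952 - 3847) = (-29655 + 2*167)*(-24952 - 3847) = (-29655 + 334)*(-28799) = -29321*(-28799) = 844415479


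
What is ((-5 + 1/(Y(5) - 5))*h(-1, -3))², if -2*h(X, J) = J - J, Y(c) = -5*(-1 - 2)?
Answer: 0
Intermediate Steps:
Y(c) = 15 (Y(c) = -5*(-3) = 15)
h(X, J) = 0 (h(X, J) = -(J - J)/2 = -½*0 = 0)
((-5 + 1/(Y(5) - 5))*h(-1, -3))² = ((-5 + 1/(15 - 5))*0)² = ((-5 + 1/10)*0)² = ((-5 + ⅒)*0)² = (-49/10*0)² = 0² = 0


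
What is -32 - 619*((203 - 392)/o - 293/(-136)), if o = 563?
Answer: -88649021/76568 ≈ -1157.8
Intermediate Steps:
-32 - 619*((203 - 392)/o - 293/(-136)) = -32 - 619*((203 - 392)/563 - 293/(-136)) = -32 - 619*(-189*1/563 - 293*(-1/136)) = -32 - 619*(-189/563 + 293/136) = -32 - 619*139255/76568 = -32 - 86198845/76568 = -88649021/76568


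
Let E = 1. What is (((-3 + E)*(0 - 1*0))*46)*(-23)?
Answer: 0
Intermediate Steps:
(((-3 + E)*(0 - 1*0))*46)*(-23) = (((-3 + 1)*(0 - 1*0))*46)*(-23) = (-2*(0 + 0)*46)*(-23) = (-2*0*46)*(-23) = (0*46)*(-23) = 0*(-23) = 0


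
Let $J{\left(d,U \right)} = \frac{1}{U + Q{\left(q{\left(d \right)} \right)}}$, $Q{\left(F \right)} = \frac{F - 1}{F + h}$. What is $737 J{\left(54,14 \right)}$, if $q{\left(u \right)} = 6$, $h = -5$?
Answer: $\frac{737}{19} \approx 38.789$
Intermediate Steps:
$Q{\left(F \right)} = \frac{-1 + F}{-5 + F}$ ($Q{\left(F \right)} = \frac{F - 1}{F - 5} = \frac{-1 + F}{-5 + F}$)
$J{\left(d,U \right)} = \frac{1}{5 + U}$ ($J{\left(d,U \right)} = \frac{1}{U + \frac{-1 + 6}{-5 + 6}} = \frac{1}{U + 1^{-1} \cdot 5} = \frac{1}{U + 1 \cdot 5} = \frac{1}{U + 5} = \frac{1}{5 + U}$)
$737 J{\left(54,14 \right)} = \frac{737}{5 + 14} = \frac{737}{19}$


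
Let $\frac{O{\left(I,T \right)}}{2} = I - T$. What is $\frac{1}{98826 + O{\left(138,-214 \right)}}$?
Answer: $\frac{1}{99530} \approx 1.0047 \cdot 10^{-5}$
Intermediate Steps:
$O{\left(I,T \right)} = - 2 T + 2 I$ ($O{\left(I,T \right)} = 2 \left(I - T\right) = - 2 T + 2 I$)
$\frac{1}{98826 + O{\left(138,-214 \right)}} = \frac{1}{98826 + \left(\left(-2\right) \left(-214\right) + 2 \cdot 138\right)} = \frac{1}{98826 + \left(428 + 276\right)} = \frac{1}{98826 + 704} = \frac{1}{99530}$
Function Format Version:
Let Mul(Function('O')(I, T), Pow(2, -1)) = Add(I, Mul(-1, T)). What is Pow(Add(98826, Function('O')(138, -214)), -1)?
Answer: Rational(1, 99530) ≈ 1.0047e-5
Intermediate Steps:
Function('O')(I, T) = Add(Mul(-2, T), Mul(2, I)) (Function('O')(I, T) = Mul(2, Add(I, Mul(-1, T))) = Add(Mul(-2, T), Mul(2, I)))
Pow(Add(98826, Function('O')(138, -214)), -1) = Pow(Add(98826, Add(Mul(-2, -214), Mul(2, 138))), -1) = Pow(Add(98826, Add(428, 276)), -1) = Pow(Add(98826, 704), -1) = Pow(99530, -1) = Rational(1, 99530)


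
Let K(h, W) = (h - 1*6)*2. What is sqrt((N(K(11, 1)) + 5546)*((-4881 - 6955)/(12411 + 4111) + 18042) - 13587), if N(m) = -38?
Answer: sqrt(56037900356445)/751 ≈ 9967.8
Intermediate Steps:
K(h, W) = -12 + 2*h (K(h, W) = (h - 6)*2 = (-6 + h)*2 = -12 + 2*h)
sqrt((N(K(11, 1)) + 5546)*((-4881 - 6955)/(12411 + 4111) + 18042) - 13587) = sqrt((-38 + 5546)*((-4881 - 6955)/(12411 + 4111) + 18042) - 13587) = sqrt(5508*(-11836/16522 + 18042) - 13587) = sqrt(5508*(-11836*1/16522 + 18042) - 13587) = sqrt(5508*(-538/751 + 18042) - 13587) = sqrt(5508*(13549004/751) - 13587) = sqrt(74627914032/751 - 13587) = sqrt(74617710195/751) = sqrt(56037900356445)/751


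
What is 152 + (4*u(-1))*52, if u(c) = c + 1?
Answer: 152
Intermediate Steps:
u(c) = 1 + c
152 + (4*u(-1))*52 = 152 + (4*(1 - 1))*52 = 152 + (4*0)*52 = 152 + 0*52 = 152 + 0 = 152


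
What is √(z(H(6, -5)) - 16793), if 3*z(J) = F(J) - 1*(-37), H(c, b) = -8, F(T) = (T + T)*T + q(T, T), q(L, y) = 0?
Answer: I*√16738 ≈ 129.38*I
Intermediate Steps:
F(T) = 2*T² (F(T) = (T + T)*T + 0 = (2*T)*T + 0 = 2*T² + 0 = 2*T²)
z(J) = 37/3 + 2*J²/3 (z(J) = (2*J² - 1*(-37))/3 = (2*J² + 37)/3 = (37 + 2*J²)/3 = 37/3 + 2*J²/3)
√(z(H(6, -5)) - 16793) = √((37/3 + (⅔)*(-8)²) - 16793) = √((37/3 + (⅔)*64) - 16793) = √((37/3 + 128/3) - 16793) = √(55 - 16793) = √(-16738) = I*√16738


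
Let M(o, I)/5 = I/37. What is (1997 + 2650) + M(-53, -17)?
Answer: 171854/37 ≈ 4644.7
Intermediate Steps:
M(o, I) = 5*I/37 (M(o, I) = 5*(I/37) = 5*I/37)
(1997 + 2650) + M(-53, -17) = (1997 + 2650) + (5/37)*(-17) = 4647 - 85/37 = 171854/37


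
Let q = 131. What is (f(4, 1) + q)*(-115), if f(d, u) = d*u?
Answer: -15525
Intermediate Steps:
(f(4, 1) + q)*(-115) = (4*1 + 131)*(-115) = (4 + 131)*(-115) = 135*(-115) = -15525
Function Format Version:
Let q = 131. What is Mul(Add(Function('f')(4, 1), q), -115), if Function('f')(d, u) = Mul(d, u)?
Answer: -15525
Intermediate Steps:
Mul(Add(Function('f')(4, 1), q), -115) = Mul(Add(Mul(4, 1), 131), -115) = Mul(Add(4, 131), -115) = Mul(135, -115) = -15525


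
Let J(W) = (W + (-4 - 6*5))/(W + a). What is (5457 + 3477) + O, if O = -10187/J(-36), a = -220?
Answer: -991246/35 ≈ -28321.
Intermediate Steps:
J(W) = (-34 + W)/(-220 + W) (J(W) = (W + (-4 - 6*5))/(W - 220) = (W + (-4 - 30))/(-220 + W) = (W - 34)/(-220 + W) = (-34 + W)/(-220 + W))
O = -1303936/35 (O = -10187*(-220 - 36)/(-34 - 36) = -10187/(-70/(-256)) = -10187/((-1/256*(-70))) = -10187/35/128 = -10187*128/35 = -1303936/35 ≈ -37255.)
(5457 + 3477) + O = (5457 + 3477) - 1303936/35 = 8934 - 1303936/35 = -991246/35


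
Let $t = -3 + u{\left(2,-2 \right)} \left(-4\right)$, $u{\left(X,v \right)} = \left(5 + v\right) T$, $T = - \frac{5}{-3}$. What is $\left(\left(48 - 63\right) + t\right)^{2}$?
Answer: $1444$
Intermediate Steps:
$T = \frac{5}{3}$ ($T = \left(-5\right) \left(- \frac{1}{3}\right) = \frac{5}{3} \approx 1.6667$)
$u{\left(X,v \right)} = \frac{25}{3} + \frac{5 v}{3}$ ($u{\left(X,v \right)} = \left(5 + v\right) \frac{5}{3} = \frac{25}{3} + \frac{5 v}{3}$)
$t = -23$ ($t = -3 + \left(\frac{25}{3} + \frac{5}{3} \left(-2\right)\right) \left(-4\right) = -3 + \left(\frac{25}{3} - \frac{10}{3}\right) \left(-4\right) = -3 + 5 \left(-4\right) = -3 - 20 = -23$)
$\left(\left(48 - 63\right) + t\right)^{2} = \left(\left(48 - 63\right) - 23\right)^{2} = \left(-15 - 23\right)^{2} = \left(-38\right)^{2} = 1444$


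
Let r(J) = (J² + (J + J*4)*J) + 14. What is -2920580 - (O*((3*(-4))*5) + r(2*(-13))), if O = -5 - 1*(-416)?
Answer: -2899990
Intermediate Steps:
O = 411 (O = -5 + 416 = 411)
r(J) = 14 + 6*J² (r(J) = (J² + (J + 4*J)*J) + 14 = (J² + (5*J)*J) + 14 = (J² + 5*J²) + 14 = 6*J² + 14 = 14 + 6*J²)
-2920580 - (O*((3*(-4))*5) + r(2*(-13))) = -2920580 - (411*((3*(-4))*5) + (14 + 6*(2*(-13))²)) = -2920580 - (411*(-12*5) + (14 + 6*(-26)²)) = -2920580 - (411*(-60) + (14 + 6*676)) = -2920580 - (-24660 + (14 + 4056)) = -2920580 - (-24660 + 4070) = -2920580 - 1*(-20590) = -2920580 + 20590 = -2899990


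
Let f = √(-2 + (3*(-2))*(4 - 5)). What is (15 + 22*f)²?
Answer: 3481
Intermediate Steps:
f = 2 (f = √(-2 - 6*(-1)) = √(-2 + 6) = √4 = 2)
(15 + 22*f)² = (15 + 22*2)² = (15 + 44)² = 59² = 3481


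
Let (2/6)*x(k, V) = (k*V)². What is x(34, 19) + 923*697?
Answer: 1895279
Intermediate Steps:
x(k, V) = 3*V²*k² (x(k, V) = 3*(k*V)² = 3*(V*k)² = 3*(V²*k²) = 3*V²*k²)
x(34, 19) + 923*697 = 3*19²*34² + 923*697 = 3*361*1156 + 643331 = 1251948 + 643331 = 1895279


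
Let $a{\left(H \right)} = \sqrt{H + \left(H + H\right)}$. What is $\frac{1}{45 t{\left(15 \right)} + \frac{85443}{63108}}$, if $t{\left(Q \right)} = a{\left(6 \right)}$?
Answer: $- \frac{599126316}{16128798471839} + \frac{59739294960 \sqrt{2}}{16128798471839} \approx 0.0052009$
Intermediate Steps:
$a{\left(H \right)} = \sqrt{3} \sqrt{H}$ ($a{\left(H \right)} = \sqrt{H + 2 H} = \sqrt{3 H} = \sqrt{3} \sqrt{H}$)
$t{\left(Q \right)} = 3 \sqrt{2}$ ($t{\left(Q \right)} = \sqrt{3} \sqrt{6} = 3 \sqrt{2}$)
$\frac{1}{45 t{\left(15 \right)} + \frac{85443}{63108}} = \frac{1}{45 \cdot 3 \sqrt{2} + \frac{85443}{63108}} = \frac{1}{135 \sqrt{2} + 85443 \cdot \frac{1}{63108}} = \frac{1}{135 \sqrt{2} + \frac{28481}{21036}} = \frac{1}{\frac{28481}{21036} + 135 \sqrt{2}}$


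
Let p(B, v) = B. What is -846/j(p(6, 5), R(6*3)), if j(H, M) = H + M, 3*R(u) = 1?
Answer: -2538/19 ≈ -133.58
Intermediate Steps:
R(u) = ⅓ (R(u) = (⅓)*1 = ⅓)
-846/j(p(6, 5), R(6*3)) = -846/(6 + ⅓) = -846/19/3 = -846*3/19 = -2538/19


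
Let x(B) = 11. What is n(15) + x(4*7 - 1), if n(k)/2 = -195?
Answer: -379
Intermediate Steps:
n(k) = -390 (n(k) = 2*(-195) = -390)
n(15) + x(4*7 - 1) = -390 + 11 = -379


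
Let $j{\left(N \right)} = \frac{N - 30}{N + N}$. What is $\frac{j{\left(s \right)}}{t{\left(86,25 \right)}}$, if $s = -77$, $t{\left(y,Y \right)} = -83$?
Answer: $- \frac{107}{12782} \approx -0.0083711$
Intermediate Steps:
$j{\left(N \right)} = \frac{-30 + N}{2 N}$
$\frac{j{\left(s \right)}}{t{\left(86,25 \right)}} = \frac{\frac{1}{2} \frac{1}{-77} \left(-30 - 77\right)}{-83} = \frac{1}{2} \left(- \frac{1}{77}\right) \left(-107\right) \left(- \frac{1}{83}\right) = \frac{107}{154} \left(- \frac{1}{83}\right) = - \frac{107}{12782}$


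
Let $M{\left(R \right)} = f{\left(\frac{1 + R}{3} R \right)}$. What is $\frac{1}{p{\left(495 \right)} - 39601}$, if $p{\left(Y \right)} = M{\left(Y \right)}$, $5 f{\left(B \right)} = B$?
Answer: $- \frac{1}{23233} \approx -4.3042 \cdot 10^{-5}$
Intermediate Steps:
$f{\left(B \right)} = \frac{B}{5}$
$M{\left(R \right)} = \frac{R \left(\frac{1}{3} + \frac{R}{3}\right)}{5}$ ($M{\left(R \right)} = \frac{\frac{1 + R}{3} R}{5} = \frac{\left(\frac{1}{3} + \frac{R}{3}\right) R}{5} = \frac{R \left(\frac{1}{3} + \frac{R}{3}\right)}{5}$)
$p{\left(Y \right)} = \frac{Y \left(1 + Y\right)}{15}$
$\frac{1}{p{\left(495 \right)} - 39601} = \frac{1}{\frac{1}{15} \cdot 495 \left(1 + 495\right) - 39601} = \frac{1}{\frac{1}{15} \cdot 495 \cdot 496 - 39601} = \frac{1}{16368 - 39601} = \frac{1}{-23233} = - \frac{1}{23233}$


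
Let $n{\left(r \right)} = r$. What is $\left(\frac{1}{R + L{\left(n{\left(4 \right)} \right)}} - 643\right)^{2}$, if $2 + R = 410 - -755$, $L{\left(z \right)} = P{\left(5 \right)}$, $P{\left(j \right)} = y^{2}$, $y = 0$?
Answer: $\frac{559216804864}{1352569} \approx 4.1345 \cdot 10^{5}$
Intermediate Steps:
$P{\left(j \right)} = 0$ ($P{\left(j \right)} = 0^{2} = 0$)
$L{\left(z \right)} = 0$
$R = 1163$ ($R = -2 + \left(410 - -755\right) = -2 + \left(410 + 755\right) = -2 + 1165 = 1163$)
$\left(\frac{1}{R + L{\left(n{\left(4 \right)} \right)}} - 643\right)^{2} = \left(\frac{1}{1163 + 0} - 643\right)^{2} = \left(\frac{1}{1163} - 643\right)^{2} = \left(- \frac{747808}{1163}\right)^{2} = \frac{559216804864}{1352569}$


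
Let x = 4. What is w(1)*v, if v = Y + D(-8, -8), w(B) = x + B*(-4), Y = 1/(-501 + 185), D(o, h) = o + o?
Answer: 0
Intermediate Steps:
D(o, h) = 2*o
Y = -1/316 (Y = 1/(-316) = -1/316 ≈ -0.0031646)
w(B) = 4 - 4*B (w(B) = 4 + B*(-4) = 4 - 4*B)
v = -5057/316 (v = -1/316 + 2*(-8) = -1/316 - 16 = -5057/316 ≈ -16.003)
w(1)*v = (4 - 4*1)*(-5057/316) = (4 - 4)*(-5057/316) = 0*(-5057/316) = 0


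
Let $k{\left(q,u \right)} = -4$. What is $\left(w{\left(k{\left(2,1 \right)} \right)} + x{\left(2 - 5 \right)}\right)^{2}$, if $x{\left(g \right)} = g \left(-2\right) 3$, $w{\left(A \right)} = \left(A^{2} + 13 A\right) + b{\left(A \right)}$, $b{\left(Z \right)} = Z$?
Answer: $484$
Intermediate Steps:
$w{\left(A \right)} = A^{2} + 14 A$ ($w{\left(A \right)} = \left(A^{2} + 13 A\right) + A = A^{2} + 14 A$)
$x{\left(g \right)} = - 6 g$ ($x{\left(g \right)} = - 2 g 3 = - 6 g$)
$\left(w{\left(k{\left(2,1 \right)} \right)} + x{\left(2 - 5 \right)}\right)^{2} = \left(- 4 \left(14 - 4\right) - 6 \left(2 - 5\right)\right)^{2} = \left(\left(-4\right) 10 - -18\right)^{2} = \left(-40 + 18\right)^{2} = \left(-22\right)^{2} = 484$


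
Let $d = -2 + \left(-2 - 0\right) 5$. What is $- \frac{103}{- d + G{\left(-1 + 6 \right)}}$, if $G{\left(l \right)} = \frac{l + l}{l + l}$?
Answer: $- \frac{103}{13} \approx -7.9231$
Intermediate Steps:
$d = -12$ ($d = -2 + \left(-2 + 0\right) 5 = -2 - 10 = -12$)
$G{\left(l \right)} = 1$ ($G{\left(l \right)} = \frac{2 l}{2 l} = 2 l \frac{1}{2 l} = 1$)
$- \frac{103}{- d + G{\left(-1 + 6 \right)}} = - \frac{103}{\left(-1\right) \left(-12\right) + 1} = - \frac{103}{12 + 1} = - \frac{103}{13}$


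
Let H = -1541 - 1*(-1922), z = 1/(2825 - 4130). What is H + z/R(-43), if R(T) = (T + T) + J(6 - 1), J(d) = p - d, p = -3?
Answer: 46737271/122670 ≈ 381.00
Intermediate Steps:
z = -1/1305 (z = 1/(-1305) = -1/1305 ≈ -0.00076628)
H = 381 (H = -1541 + 1922 = 381)
J(d) = -3 - d
R(T) = -8 + 2*T (R(T) = (T + T) + (-3 - (6 - 1)) = 2*T + (-3 - 1*5) = 2*T + (-3 - 5) = 2*T - 8 = -8 + 2*T)
H + z/R(-43) = 381 - 1/(1305*(-8 + 2*(-43))) = 381 - 1/(1305*(-8 - 86)) = 381 - 1/1305/(-94) = 381 - 1/1305*(-1/94) = 381 + 1/122670 = 46737271/122670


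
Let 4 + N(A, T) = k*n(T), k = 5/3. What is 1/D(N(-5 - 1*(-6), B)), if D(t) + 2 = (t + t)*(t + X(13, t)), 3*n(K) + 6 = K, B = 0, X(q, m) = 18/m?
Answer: 9/1274 ≈ 0.0070644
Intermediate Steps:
n(K) = -2 + K/3
k = 5/3 (k = 5*(⅓) = 5/3 ≈ 1.6667)
N(A, T) = -22/3 + 5*T/9 (N(A, T) = -4 + 5*(-2 + T/3)/3 = -4 + (-10/3 + 5*T/9) = -22/3 + 5*T/9)
D(t) = -2 + 2*t*(t + 18/t) (D(t) = -2 + (t + t)*(t + 18/t) = -2 + (2*t)*(t + 18/t) = -2 + 2*t*(t + 18/t))
1/D(N(-5 - 1*(-6), B)) = 1/(34 + 2*(-22/3 + (5/9)*0)²) = 1/(34 + 2*(-22/3 + 0)²) = 1/(34 + 2*(-22/3)²) = 1/(34 + 2*(484/9)) = 1/(34 + 968/9) = 1/(1274/9) = 9/1274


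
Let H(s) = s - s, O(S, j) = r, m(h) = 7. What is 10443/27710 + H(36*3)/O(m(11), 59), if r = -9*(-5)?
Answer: 10443/27710 ≈ 0.37687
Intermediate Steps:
r = 45
O(S, j) = 45
H(s) = 0
10443/27710 + H(36*3)/O(m(11), 59) = 10443/27710 + 0/45 = 10443*(1/27710) + 0*(1/45) = 10443/27710 + 0 = 10443/27710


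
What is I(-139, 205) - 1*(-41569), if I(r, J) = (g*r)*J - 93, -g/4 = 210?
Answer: 23977276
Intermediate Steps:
g = -840 (g = -4*210 = -840)
I(r, J) = -93 - 840*J*r (I(r, J) = (-840*r)*J - 93 = -840*J*r - 93 = -93 - 840*J*r)
I(-139, 205) - 1*(-41569) = (-93 - 840*205*(-139)) - 1*(-41569) = (-93 + 23935800) + 41569 = 23935707 + 41569 = 23977276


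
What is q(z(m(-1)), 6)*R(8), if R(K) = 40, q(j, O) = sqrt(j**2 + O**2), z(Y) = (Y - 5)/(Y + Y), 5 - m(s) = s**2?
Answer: 5*sqrt(2305) ≈ 240.05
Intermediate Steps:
m(s) = 5 - s**2
z(Y) = (-5 + Y)/(2*Y) (z(Y) = (-5 + Y)/((2*Y)) = (-5 + Y)*(1/(2*Y)) = (-5 + Y)/(2*Y))
q(j, O) = sqrt(O**2 + j**2)
q(z(m(-1)), 6)*R(8) = sqrt(6**2 + ((-5 + (5 - 1*(-1)**2))/(2*(5 - 1*(-1)**2)))**2)*40 = sqrt(36 + ((-5 + (5 - 1*1))/(2*(5 - 1*1)))**2)*40 = sqrt(36 + ((-5 + (5 - 1))/(2*(5 - 1)))**2)*40 = sqrt(36 + ((1/2)*(-5 + 4)/4)**2)*40 = sqrt(36 + ((1/2)*(1/4)*(-1))**2)*40 = sqrt(36 + (-1/8)**2)*40 = sqrt(36 + 1/64)*40 = sqrt(2305/64)*40 = (sqrt(2305)/8)*40 = 5*sqrt(2305)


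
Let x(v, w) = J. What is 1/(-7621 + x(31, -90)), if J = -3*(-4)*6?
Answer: -1/7549 ≈ -0.00013247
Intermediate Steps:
J = 72 (J = 12*6 = 72)
x(v, w) = 72
1/(-7621 + x(31, -90)) = 1/(-7621 + 72) = 1/(-7549) = -1/7549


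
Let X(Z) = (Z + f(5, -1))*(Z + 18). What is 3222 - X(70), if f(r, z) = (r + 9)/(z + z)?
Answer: -2322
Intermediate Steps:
f(r, z) = (9 + r)/(2*z) (f(r, z) = (9 + r)/((2*z)) = (9 + r)*(1/(2*z)) = (9 + r)/(2*z))
X(Z) = (-7 + Z)*(18 + Z) (X(Z) = (Z + (½)*(9 + 5)/(-1))*(Z + 18) = (Z + (½)*(-1)*14)*(18 + Z) = (Z - 7)*(18 + Z) = (-7 + Z)*(18 + Z))
3222 - X(70) = 3222 - (-126 + 70² + 11*70) = 3222 - (-126 + 4900 + 770) = 3222 - 1*5544 = 3222 - 5544 = -2322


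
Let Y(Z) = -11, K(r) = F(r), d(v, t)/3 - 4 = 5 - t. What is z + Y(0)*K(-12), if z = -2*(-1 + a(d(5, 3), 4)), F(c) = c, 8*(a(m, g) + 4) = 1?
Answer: 567/4 ≈ 141.75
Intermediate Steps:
d(v, t) = 27 - 3*t (d(v, t) = 12 + 3*(5 - t) = 12 + (15 - 3*t) = 27 - 3*t)
a(m, g) = -31/8 (a(m, g) = -4 + (1/8)*1 = -4 + 1/8 = -31/8)
K(r) = r
z = 39/4 (z = -2*(-1 - 31/8) = -2*(-39/8) = 39/4 ≈ 9.7500)
z + Y(0)*K(-12) = 39/4 - 11*(-12) = 39/4 + 132 = 567/4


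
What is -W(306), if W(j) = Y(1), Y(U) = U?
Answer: -1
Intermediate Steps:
W(j) = 1
-W(306) = -1*1 = -1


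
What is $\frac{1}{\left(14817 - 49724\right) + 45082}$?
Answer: $\frac{1}{10175} \approx 9.828 \cdot 10^{-5}$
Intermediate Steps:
$\frac{1}{\left(14817 - 49724\right) + 45082} = \frac{1}{-34907 + 45082} = \frac{1}{10175}$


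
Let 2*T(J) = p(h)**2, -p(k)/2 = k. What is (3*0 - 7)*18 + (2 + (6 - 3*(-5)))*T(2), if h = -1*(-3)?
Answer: 288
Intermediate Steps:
h = 3
p(k) = -2*k
T(J) = 18 (T(J) = (-2*3)**2/2 = (1/2)*(-6)**2 = (1/2)*36 = 18)
(3*0 - 7)*18 + (2 + (6 - 3*(-5)))*T(2) = (3*0 - 7)*18 + (2 + (6 - 3*(-5)))*18 = (0 - 7)*18 + (2 + (6 + 15))*18 = -7*18 + (2 + 21)*18 = -126 + 23*18 = -126 + 414 = 288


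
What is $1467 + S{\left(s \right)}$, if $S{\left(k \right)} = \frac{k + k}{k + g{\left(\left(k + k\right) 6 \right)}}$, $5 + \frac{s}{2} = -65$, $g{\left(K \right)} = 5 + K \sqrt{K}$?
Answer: $\frac{10305186545}{7024667} - \frac{25088 i \sqrt{105}}{63222003} \approx 1467.0 - 0.0040662 i$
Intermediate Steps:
$g{\left(K \right)} = 5 + K^{\frac{3}{2}}$
$s = -140$ ($s = -10 + 2 \left(-65\right) = -10 - 130 = -140$)
$S{\left(k \right)} = \frac{2 k}{5 + k + 24 \sqrt{3} k^{\frac{3}{2}}}$ ($S{\left(k \right)} = \frac{k + k}{k + \left(5 + \left(\left(k + k\right) 6\right)^{\frac{3}{2}}\right)} = \frac{2 k}{k + \left(5 + \left(2 k 6\right)^{\frac{3}{2}}\right)} = \frac{2 k}{k + \left(5 + \left(12 k\right)^{\frac{3}{2}}\right)} = \frac{2 k}{k + \left(5 + 24 \sqrt{3} k^{\frac{3}{2}}\right)} = \frac{2 k}{5 + k + 24 \sqrt{3} k^{\frac{3}{2}}}$)
$1467 + S{\left(s \right)} = 1467 + 2 \left(-140\right) \frac{1}{5 - 140 + 24 \sqrt{3} \left(-140\right)^{\frac{3}{2}}} = 1467 + 2 \left(-140\right) \frac{1}{5 - 140 + 24 \sqrt{3} \left(- 280 i \sqrt{35}\right)} = 1467 + 2 \left(-140\right) \frac{1}{5 - 140 - 6720 i \sqrt{105}} = 1467 + 2 \left(-140\right) \frac{1}{-135 - 6720 i \sqrt{105}} = 1467 - \frac{280}{-135 - 6720 i \sqrt{105}}$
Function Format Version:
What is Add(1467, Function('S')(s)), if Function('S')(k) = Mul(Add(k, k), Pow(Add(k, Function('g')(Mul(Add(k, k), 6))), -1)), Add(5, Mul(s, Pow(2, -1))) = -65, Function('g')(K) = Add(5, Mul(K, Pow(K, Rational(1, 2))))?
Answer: Add(Rational(10305186545, 7024667), Mul(Rational(-25088, 63222003), I, Pow(105, Rational(1, 2)))) ≈ Add(1467.0, Mul(-0.0040662, I))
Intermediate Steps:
Function('g')(K) = Add(5, Pow(K, Rational(3, 2)))
s = -140 (s = Add(-10, Mul(2, -65)) = Add(-10, -130) = -140)
Function('S')(k) = Mul(2, k, Pow(Add(5, k, Mul(24, Pow(3, Rational(1, 2)), Pow(k, Rational(3, 2)))), -1)) (Function('S')(k) = Mul(Add(k, k), Pow(Add(k, Add(5, Pow(Mul(Add(k, k), 6), Rational(3, 2)))), -1)) = Mul(Mul(2, k), Pow(Add(k, Add(5, Pow(Mul(Mul(2, k), 6), Rational(3, 2)))), -1)) = Mul(Mul(2, k), Pow(Add(k, Add(5, Pow(Mul(12, k), Rational(3, 2)))), -1)) = Mul(Mul(2, k), Pow(Add(k, Add(5, Mul(24, Pow(3, Rational(1, 2)), Pow(k, Rational(3, 2))))), -1)) = Mul(Mul(2, k), Pow(Add(5, k, Mul(24, Pow(3, Rational(1, 2)), Pow(k, Rational(3, 2)))), -1)) = Mul(2, k, Pow(Add(5, k, Mul(24, Pow(3, Rational(1, 2)), Pow(k, Rational(3, 2)))), -1)))
Add(1467, Function('S')(s)) = Add(1467, Mul(2, -140, Pow(Add(5, -140, Mul(24, Pow(3, Rational(1, 2)), Pow(-140, Rational(3, 2)))), -1))) = Add(1467, Mul(2, -140, Pow(Add(5, -140, Mul(24, Pow(3, Rational(1, 2)), Mul(-280, I, Pow(35, Rational(1, 2))))), -1))) = Add(1467, Mul(2, -140, Pow(Add(5, -140, Mul(-6720, I, Pow(105, Rational(1, 2)))), -1))) = Add(1467, Mul(2, -140, Pow(Add(-135, Mul(-6720, I, Pow(105, Rational(1, 2)))), -1))) = Add(1467, Mul(-280, Pow(Add(-135, Mul(-6720, I, Pow(105, Rational(1, 2)))), -1)))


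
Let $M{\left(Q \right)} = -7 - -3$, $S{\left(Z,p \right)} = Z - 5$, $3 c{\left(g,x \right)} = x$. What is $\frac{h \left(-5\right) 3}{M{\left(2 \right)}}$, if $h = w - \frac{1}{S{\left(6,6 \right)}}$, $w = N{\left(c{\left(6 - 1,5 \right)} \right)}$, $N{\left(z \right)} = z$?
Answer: $\frac{5}{2} \approx 2.5$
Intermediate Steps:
$c{\left(g,x \right)} = \frac{x}{3}$
$S{\left(Z,p \right)} = -5 + Z$ ($S{\left(Z,p \right)} = Z - 5 = -5 + Z$)
$M{\left(Q \right)} = -4$ ($M{\left(Q \right)} = -7 + 3 = -4$)
$w = \frac{5}{3}$ ($w = \frac{1}{3} \cdot 5 = \frac{5}{3} \approx 1.6667$)
$h = \frac{2}{3}$ ($h = \frac{5}{3} - \frac{1}{-5 + 6} = \frac{5}{3} - 1^{-1} = \frac{5}{3} - 1 = \frac{2}{3} \approx 0.66667$)
$\frac{h \left(-5\right) 3}{M{\left(2 \right)}} = \frac{\frac{2}{3} \left(-5\right) 3}{-4} = \left(- \frac{10}{3}\right) 3 \left(- \frac{1}{4}\right) = \left(-10\right) \left(- \frac{1}{4}\right) = \frac{5}{2}$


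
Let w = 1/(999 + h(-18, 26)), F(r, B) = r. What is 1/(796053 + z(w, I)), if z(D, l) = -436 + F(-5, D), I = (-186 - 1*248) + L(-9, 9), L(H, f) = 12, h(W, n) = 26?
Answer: 1/795612 ≈ 1.2569e-6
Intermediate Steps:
I = -422 (I = (-186 - 1*248) + 12 = (-186 - 248) + 12 = -434 + 12 = -422)
w = 1/1025 (w = 1/(999 + 26) = 1/1025 ≈ 0.00097561)
z(D, l) = -441 (z(D, l) = -436 - 5 = -441)
1/(796053 + z(w, I)) = 1/(796053 - 441) = 1/795612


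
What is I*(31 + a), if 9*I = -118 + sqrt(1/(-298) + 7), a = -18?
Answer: -1534/9 + 13*sqrt(621330)/2682 ≈ -166.62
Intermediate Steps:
I = -118/9 + sqrt(621330)/2682 (I = (-118 + sqrt(1/(-298) + 7))/9 = (-118 + sqrt(-1/298 + 7))/9 = (-118 + sqrt(2085/298))/9 = (-118 + sqrt(621330)/298)/9 = -118/9 + sqrt(621330)/2682 ≈ -12.817)
I*(31 + a) = (-118/9 + sqrt(621330)/2682)*(31 - 18) = (-118/9 + sqrt(621330)/2682)*13 = -1534/9 + 13*sqrt(621330)/2682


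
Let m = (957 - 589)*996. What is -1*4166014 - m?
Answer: -4532542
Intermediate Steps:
m = 366528 (m = 368*996 = 366528)
-1*4166014 - m = -1*4166014 - 1*366528 = -4166014 - 366528 = -4532542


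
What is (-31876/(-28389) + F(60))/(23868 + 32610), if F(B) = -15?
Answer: -393959/1603353942 ≈ -0.00024571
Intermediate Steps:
(-31876/(-28389) + F(60))/(23868 + 32610) = (-31876/(-28389) - 15)/(23868 + 32610) = (-31876*(-1/28389) - 15)/56478 = (31876/28389 - 15)*(1/56478) = -393959/28389*1/56478 = -393959/1603353942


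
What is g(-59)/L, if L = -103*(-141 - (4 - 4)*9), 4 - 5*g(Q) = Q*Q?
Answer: -1159/24205 ≈ -0.047883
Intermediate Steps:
g(Q) = 4/5 - Q**2/5 (g(Q) = 4/5 - Q*Q/5 = 4/5 - Q**2/5)
L = 14523 (L = -103*(-141 - 0*9) = -103*(-141 - 1*0) = -103*(-141 + 0) = -103*(-141) = 14523)
g(-59)/L = (4/5 - 1/5*(-59)**2)/14523 = (4/5 - 1/5*3481)*(1/14523) = (4/5 - 3481/5)*(1/14523) = -3477/5*1/14523 = -1159/24205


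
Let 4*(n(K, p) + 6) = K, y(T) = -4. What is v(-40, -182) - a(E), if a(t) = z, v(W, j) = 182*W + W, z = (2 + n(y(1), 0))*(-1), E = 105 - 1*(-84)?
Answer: -7325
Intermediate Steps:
n(K, p) = -6 + K/4
E = 189 (E = 105 + 84 = 189)
z = 5 (z = (2 + (-6 + (¼)*(-4)))*(-1) = (2 + (-6 - 1))*(-1) = (2 - 7)*(-1) = -5*(-1) = 5)
v(W, j) = 183*W
a(t) = 5
v(-40, -182) - a(E) = 183*(-40) - 1*5 = -7320 - 5 = -7325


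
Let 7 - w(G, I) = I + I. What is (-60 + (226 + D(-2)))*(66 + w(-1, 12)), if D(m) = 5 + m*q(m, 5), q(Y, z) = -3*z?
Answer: 9849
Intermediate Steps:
w(G, I) = 7 - 2*I (w(G, I) = 7 - (I + I) = 7 - 2*I)
D(m) = 5 - 15*m (D(m) = 5 + m*(-3*5) = 5 + m*(-15) = 5 - 15*m)
(-60 + (226 + D(-2)))*(66 + w(-1, 12)) = (-60 + (226 + (5 - 15*(-2))))*(66 + (7 - 2*12)) = (-60 + (226 + (5 + 30)))*(66 + (7 - 24)) = (-60 + (226 + 35))*(66 - 17) = (-60 + 261)*49 = 201*49 = 9849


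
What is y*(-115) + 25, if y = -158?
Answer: 18195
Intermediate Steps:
y*(-115) + 25 = -158*(-115) + 25 = 18170 + 25 = 18195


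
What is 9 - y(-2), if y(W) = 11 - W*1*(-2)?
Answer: 2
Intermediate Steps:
y(W) = 11 + 2*W (y(W) = 11 - W*(-2) = 11 - (-2)*W = 11 + 2*W)
9 - y(-2) = 9 - (11 + 2*(-2)) = 9 - (11 - 4) = 9 - 1*7 = 9 - 7 = 2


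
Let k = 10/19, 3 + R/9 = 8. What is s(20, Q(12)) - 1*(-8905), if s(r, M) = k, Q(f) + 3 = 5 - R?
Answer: 169205/19 ≈ 8905.5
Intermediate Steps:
R = 45 (R = -27 + 9*8 = -27 + 72 = 45)
Q(f) = -43 (Q(f) = -3 + (5 - 1*45) = -3 + (5 - 45) = -3 - 40 = -43)
k = 10/19 (k = (1/19)*10 = 10/19 ≈ 0.52632)
s(r, M) = 10/19
s(20, Q(12)) - 1*(-8905) = 10/19 - 1*(-8905) = 10/19 + 8905 = 169205/19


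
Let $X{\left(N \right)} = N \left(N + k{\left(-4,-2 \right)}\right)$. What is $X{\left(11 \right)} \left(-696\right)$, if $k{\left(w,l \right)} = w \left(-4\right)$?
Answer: $-206712$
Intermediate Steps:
$k{\left(w,l \right)} = - 4 w$
$X{\left(N \right)} = N \left(16 + N\right)$ ($X{\left(N \right)} = N \left(N - -16\right) = N \left(N + 16\right) = N \left(16 + N\right)$)
$X{\left(11 \right)} \left(-696\right) = 11 \left(16 + 11\right) \left(-696\right) = 11 \cdot 27 \left(-696\right) = 297 \left(-696\right) = -206712$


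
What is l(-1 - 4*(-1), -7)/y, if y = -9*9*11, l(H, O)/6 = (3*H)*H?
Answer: -2/11 ≈ -0.18182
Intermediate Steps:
l(H, O) = 18*H**2 (l(H, O) = 6*((3*H)*H) = 6*(3*H**2) = 18*H**2)
y = -891 (y = -81*11 = -891)
l(-1 - 4*(-1), -7)/y = (18*(-1 - 4*(-1))**2)/(-891) = (18*(-1 + 4)**2)*(-1/891) = (18*3**2)*(-1/891) = (18*9)*(-1/891) = 162*(-1/891) = -2/11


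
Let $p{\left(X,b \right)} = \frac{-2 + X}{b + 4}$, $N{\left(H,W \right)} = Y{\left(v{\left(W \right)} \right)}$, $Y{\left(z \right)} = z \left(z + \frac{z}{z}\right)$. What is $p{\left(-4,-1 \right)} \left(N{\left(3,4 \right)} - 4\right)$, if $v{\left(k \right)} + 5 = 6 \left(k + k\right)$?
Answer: $-3776$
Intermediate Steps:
$v{\left(k \right)} = -5 + 12 k$ ($v{\left(k \right)} = -5 + 6 \left(k + k\right) = -5 + 6 \cdot 2 k = -5 + 12 k$)
$Y{\left(z \right)} = z \left(1 + z\right)$ ($Y{\left(z \right)} = z \left(z + 1\right) = z \left(1 + z\right)$)
$N{\left(H,W \right)} = \left(-5 + 12 W\right) \left(-4 + 12 W\right)$ ($N{\left(H,W \right)} = \left(-5 + 12 W\right) \left(1 + \left(-5 + 12 W\right)\right) = \left(-5 + 12 W\right) \left(-4 + 12 W\right)$)
$p{\left(X,b \right)} = \frac{-2 + X}{4 + b}$
$p{\left(-4,-1 \right)} \left(N{\left(3,4 \right)} - 4\right) = \frac{-2 - 4}{4 - 1} \left(\left(20 - 432 + 144 \cdot 4^{2}\right) - 4\right) = \frac{1}{3} \left(-6\right) \left(\left(20 - 432 + 144 \cdot 16\right) - 4\right) = \frac{1}{3} \left(-6\right) \left(\left(20 - 432 + 2304\right) - 4\right) = - 2 \left(1892 - 4\right) = \left(-2\right) 1888 = -3776$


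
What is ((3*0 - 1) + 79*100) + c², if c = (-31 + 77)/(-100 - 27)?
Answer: 127405087/16129 ≈ 7899.1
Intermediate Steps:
c = -46/127 (c = 46/(-127) = 46*(-1/127) = -46/127 ≈ -0.36220)
((3*0 - 1) + 79*100) + c² = ((3*0 - 1) + 79*100) + (-46/127)² = ((0 - 1) + 7900) + 2116/16129 = (-1 + 7900) + 2116/16129 = 7899 + 2116/16129 = 127405087/16129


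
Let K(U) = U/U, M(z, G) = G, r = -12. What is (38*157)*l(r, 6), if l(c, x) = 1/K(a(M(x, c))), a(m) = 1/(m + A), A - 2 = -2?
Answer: 5966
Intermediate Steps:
A = 0 (A = 2 - 2 = 0)
a(m) = 1/m (a(m) = 1/(m + 0) = 1/m)
K(U) = 1
l(c, x) = 1 (l(c, x) = 1/1 = 1)
(38*157)*l(r, 6) = (38*157)*1 = 5966*1 = 5966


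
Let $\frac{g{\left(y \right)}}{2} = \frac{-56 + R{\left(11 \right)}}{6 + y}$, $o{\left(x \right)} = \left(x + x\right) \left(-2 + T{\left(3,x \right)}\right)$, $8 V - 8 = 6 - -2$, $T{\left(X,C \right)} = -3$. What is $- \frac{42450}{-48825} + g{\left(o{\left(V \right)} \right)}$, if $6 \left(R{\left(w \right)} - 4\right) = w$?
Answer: $\frac{10463}{1302} \approx 8.0361$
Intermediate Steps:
$R{\left(w \right)} = 4 + \frac{w}{6}$
$V = 2$ ($V = 1 + \frac{6 - -2}{8} = 1 + \frac{6 + 2}{8} = 1 + \frac{1}{8} \cdot 8 = 1 + 1 = 2$)
$o{\left(x \right)} = - 10 x$ ($o{\left(x \right)} = \left(x + x\right) \left(-2 - 3\right) = 2 x \left(-5\right) = - 10 x$)
$g{\left(y \right)} = - \frac{301}{3 \left(6 + y\right)}$ ($g{\left(y \right)} = 2 \frac{-56 + \left(4 + \frac{1}{6} \cdot 11\right)}{6 + y} = 2 \frac{-56 + \left(4 + \frac{11}{6}\right)}{6 + y} = 2 \frac{-56 + \frac{35}{6}}{6 + y} = 2 \left(- \frac{301}{6 \left(6 + y\right)}\right) = - \frac{301}{3 \left(6 + y\right)}$)
$- \frac{42450}{-48825} + g{\left(o{\left(V \right)} \right)} = - \frac{42450}{-48825} - \frac{301}{18 + 3 \left(\left(-10\right) 2\right)} = \left(-42450\right) \left(- \frac{1}{48825}\right) - \frac{301}{18 + 3 \left(-20\right)} = \frac{566}{651} - \frac{301}{18 - 60} = \frac{566}{651} - \frac{301}{-42} = \frac{566}{651} - - \frac{43}{6} = \frac{566}{651} + \frac{43}{6} = \frac{10463}{1302}$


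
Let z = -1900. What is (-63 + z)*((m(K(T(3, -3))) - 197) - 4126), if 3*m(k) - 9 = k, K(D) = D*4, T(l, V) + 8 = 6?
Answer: 25456184/3 ≈ 8.4854e+6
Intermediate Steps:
T(l, V) = -2 (T(l, V) = -8 + 6 = -2)
K(D) = 4*D
m(k) = 3 + k/3
(-63 + z)*((m(K(T(3, -3))) - 197) - 4126) = (-63 - 1900)*(((3 + (4*(-2))/3) - 197) - 4126) = -1963*(((3 + (1/3)*(-8)) - 197) - 4126) = -1963*(((3 - 8/3) - 197) - 4126) = -1963*((1/3 - 197) - 4126) = -1963*(-590/3 - 4126) = -1963*(-12968/3) = 25456184/3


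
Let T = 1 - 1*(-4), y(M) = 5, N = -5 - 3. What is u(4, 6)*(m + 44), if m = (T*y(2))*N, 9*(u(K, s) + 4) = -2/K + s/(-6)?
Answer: 650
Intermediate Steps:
N = -8
T = 5 (T = 1 + 4 = 5)
u(K, s) = -4 - 2/(9*K) - s/54 (u(K, s) = -4 + (-2/K + s/(-6))/9 = -4 + (-2/K + s*(-⅙))/9 = -4 + (-2/K - s/6)/9 = -4 + (-2/(9*K) - s/54) = -4 - 2/(9*K) - s/54)
m = -200 (m = (5*5)*(-8) = 25*(-8) = -200)
u(4, 6)*(m + 44) = ((1/54)*(-12 - 1*4*(216 + 6))/4)*(-200 + 44) = ((1/54)*(¼)*(-12 - 1*4*222))*(-156) = ((1/54)*(¼)*(-12 - 888))*(-156) = ((1/54)*(¼)*(-900))*(-156) = -25/6*(-156) = 650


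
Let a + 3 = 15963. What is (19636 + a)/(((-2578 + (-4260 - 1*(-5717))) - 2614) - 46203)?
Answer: -17798/24969 ≈ -0.71280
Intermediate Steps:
a = 15960 (a = -3 + 15963 = 15960)
(19636 + a)/(((-2578 + (-4260 - 1*(-5717))) - 2614) - 46203) = (19636 + 15960)/(((-2578 + (-4260 - 1*(-5717))) - 2614) - 46203) = 35596/(((-2578 + (-4260 + 5717)) - 2614) - 46203) = 35596/(((-2578 + 1457) - 2614) - 46203) = 35596/((-1121 - 2614) - 46203) = 35596/(-3735 - 46203) = 35596/(-49938) = 35596*(-1/49938) = -17798/24969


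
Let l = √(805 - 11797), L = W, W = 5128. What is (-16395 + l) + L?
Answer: -11267 + 4*I*√687 ≈ -11267.0 + 104.84*I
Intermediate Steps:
L = 5128
l = 4*I*√687 (l = √(-10992) = 4*I*√687 ≈ 104.84*I)
(-16395 + l) + L = (-16395 + 4*I*√687) + 5128 = -11267 + 4*I*√687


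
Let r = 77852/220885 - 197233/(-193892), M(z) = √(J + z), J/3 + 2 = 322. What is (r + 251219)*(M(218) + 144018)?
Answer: 110680141360100401503/3059131030 + 10759224395849169*√1178/42827834420 ≈ 3.6189e+10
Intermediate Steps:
J = 960 (J = -6 + 3*322 = -6 + 966 = 960)
M(z) = √(960 + z)
r = 58660691189/42827834420 (r = 77852*(1/220885) - 197233*(-1/193892) = 77852/220885 + 197233/193892 = 58660691189/42827834420 ≈ 1.3697)
(r + 251219)*(M(218) + 144018) = (58660691189/42827834420 + 251219)*(√(960 + 218) + 144018) = 10759224395849169*(√1178 + 144018)/42827834420 = 10759224395849169*(144018 + √1178)/42827834420 = 110680141360100401503/3059131030 + 10759224395849169*√1178/42827834420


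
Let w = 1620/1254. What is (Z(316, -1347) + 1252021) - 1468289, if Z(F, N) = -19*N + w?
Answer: -39850805/209 ≈ -1.9067e+5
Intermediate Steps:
w = 270/209 (w = 1620*(1/1254) = 270/209 ≈ 1.2919)
Z(F, N) = 270/209 - 19*N (Z(F, N) = -19*N + 270/209 = 270/209 - 19*N)
(Z(316, -1347) + 1252021) - 1468289 = ((270/209 - 19*(-1347)) + 1252021) - 1468289 = ((270/209 + 25593) + 1252021) - 1468289 = (5349207/209 + 1252021) - 1468289 = 267021596/209 - 1468289 = -39850805/209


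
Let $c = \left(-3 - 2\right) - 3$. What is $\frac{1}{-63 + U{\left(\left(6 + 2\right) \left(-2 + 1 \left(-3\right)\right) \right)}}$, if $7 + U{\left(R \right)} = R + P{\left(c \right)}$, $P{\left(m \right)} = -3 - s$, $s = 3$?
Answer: $- \frac{1}{116} \approx -0.0086207$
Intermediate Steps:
$c = -8$ ($c = -5 - 3 = -8$)
$P{\left(m \right)} = -6$ ($P{\left(m \right)} = -3 - 3 = -6$)
$U{\left(R \right)} = -13 + R$ ($U{\left(R \right)} = -7 + \left(R - 6\right) = -7 + \left(-6 + R\right) = -13 + R$)
$\frac{1}{-63 + U{\left(\left(6 + 2\right) \left(-2 + 1 \left(-3\right)\right) \right)}} = \frac{1}{-63 + \left(-13 + \left(6 + 2\right) \left(-2 + 1 \left(-3\right)\right)\right)} = \frac{1}{-63 + \left(-13 + 8 \left(-2 - 3\right)\right)} = \frac{1}{-63 + \left(-13 + 8 \left(-5\right)\right)} = \frac{1}{-63 - 53} = \frac{1}{-116} = - \frac{1}{116}$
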